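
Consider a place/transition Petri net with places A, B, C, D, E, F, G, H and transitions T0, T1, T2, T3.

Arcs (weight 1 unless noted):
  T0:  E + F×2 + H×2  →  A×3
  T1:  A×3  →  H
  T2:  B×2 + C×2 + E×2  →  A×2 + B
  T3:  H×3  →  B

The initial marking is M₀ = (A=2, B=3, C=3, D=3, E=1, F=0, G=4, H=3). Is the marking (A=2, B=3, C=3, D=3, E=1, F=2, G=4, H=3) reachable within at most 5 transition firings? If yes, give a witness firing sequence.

NO — not reachable within 5 firings

depth 0: 1 marking
depth 1: 2 markings reached so far
depth 2: 2 markings reached so far
(frontier empty at depth 2; search complete)
target is not among the 2 markings reachable within 5 steps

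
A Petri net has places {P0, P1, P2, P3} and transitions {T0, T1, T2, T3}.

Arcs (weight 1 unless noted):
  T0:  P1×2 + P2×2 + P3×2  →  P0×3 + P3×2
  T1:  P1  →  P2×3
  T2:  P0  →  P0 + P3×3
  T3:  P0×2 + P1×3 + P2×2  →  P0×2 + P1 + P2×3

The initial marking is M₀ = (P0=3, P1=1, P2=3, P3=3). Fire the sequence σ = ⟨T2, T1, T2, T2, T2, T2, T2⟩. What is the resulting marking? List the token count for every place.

(P0=3, P1=0, P2=6, P3=21)

step 1: fire T2:  (P0=3, P1=1, P2=3, P3=3) → (P0=3, P1=1, P2=3, P3=6)
step 2: fire T1:  (P0=3, P1=1, P2=3, P3=6) → (P0=3, P1=0, P2=6, P3=6)
step 3: fire T2:  (P0=3, P1=0, P2=6, P3=6) → (P0=3, P1=0, P2=6, P3=9)
step 4: fire T2:  (P0=3, P1=0, P2=6, P3=9) → (P0=3, P1=0, P2=6, P3=12)
step 5: fire T2:  (P0=3, P1=0, P2=6, P3=12) → (P0=3, P1=0, P2=6, P3=15)
step 6: fire T2:  (P0=3, P1=0, P2=6, P3=15) → (P0=3, P1=0, P2=6, P3=18)
step 7: fire T2:  (P0=3, P1=0, P2=6, P3=18) → (P0=3, P1=0, P2=6, P3=21)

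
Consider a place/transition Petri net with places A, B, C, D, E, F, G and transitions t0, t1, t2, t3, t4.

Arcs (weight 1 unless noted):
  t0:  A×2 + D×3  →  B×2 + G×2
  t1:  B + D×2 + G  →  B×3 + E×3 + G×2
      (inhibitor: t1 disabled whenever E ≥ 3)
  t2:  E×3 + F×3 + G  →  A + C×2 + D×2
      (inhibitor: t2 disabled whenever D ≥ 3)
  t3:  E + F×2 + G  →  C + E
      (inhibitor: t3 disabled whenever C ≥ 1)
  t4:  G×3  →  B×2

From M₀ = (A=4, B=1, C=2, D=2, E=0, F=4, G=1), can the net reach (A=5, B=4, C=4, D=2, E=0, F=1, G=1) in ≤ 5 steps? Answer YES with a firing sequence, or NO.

depth 0: 1 marking
depth 1: 2 markings reached so far
depth 2: 3 markings reached so far
depth 3: 4 markings reached so far
depth 4: 4 markings reached so far
(frontier empty at depth 4; search complete)
target is not among the 4 markings reachable within 5 steps

NO — not reachable within 5 firings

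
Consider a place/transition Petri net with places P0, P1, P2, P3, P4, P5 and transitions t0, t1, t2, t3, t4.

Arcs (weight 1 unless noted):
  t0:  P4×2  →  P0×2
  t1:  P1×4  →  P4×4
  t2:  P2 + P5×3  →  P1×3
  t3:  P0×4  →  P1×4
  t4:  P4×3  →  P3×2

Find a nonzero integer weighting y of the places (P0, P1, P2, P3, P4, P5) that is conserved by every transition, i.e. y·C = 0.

y = (P0:2, P1:2, P2:6, P3:3, P4:2, P5:0)

Incidence matrix C (rows=places, cols=transitions):
       t0   t1   t2   t3   t4
   P0   2    0    0   -4    0
   P1   0   -4    3    4    0
   P2   0    0   -1    0    0
   P3   0    0    0    0    2
   P4  -2    4    0    0   -3
   P5   0    0   -3    0    0

Candidate y = [2, 2, 6, 3, 2, 0]; check y·C column-wise:
  col t0: 2·2 + 2·0 + 6·0 + 3·0 + 2·-2 = 0
  col t1: 2·0 + 2·-4 + 6·0 + 3·0 + 2·4 = 0
  col t2: 2·0 + 2·3 + 6·-1 + 3·0 + 2·0 + 0·-3 = 0
  col t3: 2·-4 + 2·4 + 6·0 + 3·0 + 2·0 = 0
  col t4: 2·0 + 2·0 + 6·0 + 3·2 + 2·-3 = 0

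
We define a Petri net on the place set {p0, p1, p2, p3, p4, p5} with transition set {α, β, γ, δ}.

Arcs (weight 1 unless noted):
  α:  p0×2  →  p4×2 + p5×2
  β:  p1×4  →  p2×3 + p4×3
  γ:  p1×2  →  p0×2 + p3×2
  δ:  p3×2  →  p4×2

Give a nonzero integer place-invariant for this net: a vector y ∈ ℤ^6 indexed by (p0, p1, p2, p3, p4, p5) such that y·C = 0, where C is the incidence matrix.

Incidence matrix C (rows=places, cols=transitions):
        α    β    γ    δ
   p0  -2    0    2    0
   p1   0   -4   -2    0
   p2   0    3    0    0
   p3   0    0    2   -2
   p4   2    3    0    2
   p5   2    0    0    0

Candidate y = [3, 6, 5, 3, 3, 0]; check y·C column-wise:
  col α: 3·-2 + 6·0 + 5·0 + 3·0 + 3·2 + 0·2 = 0
  col β: 3·0 + 6·-4 + 5·3 + 3·0 + 3·3 = 0
  col γ: 3·2 + 6·-2 + 5·0 + 3·2 + 3·0 = 0
  col δ: 3·0 + 6·0 + 5·0 + 3·-2 + 3·2 = 0

y = (p0:3, p1:6, p2:5, p3:3, p4:3, p5:0)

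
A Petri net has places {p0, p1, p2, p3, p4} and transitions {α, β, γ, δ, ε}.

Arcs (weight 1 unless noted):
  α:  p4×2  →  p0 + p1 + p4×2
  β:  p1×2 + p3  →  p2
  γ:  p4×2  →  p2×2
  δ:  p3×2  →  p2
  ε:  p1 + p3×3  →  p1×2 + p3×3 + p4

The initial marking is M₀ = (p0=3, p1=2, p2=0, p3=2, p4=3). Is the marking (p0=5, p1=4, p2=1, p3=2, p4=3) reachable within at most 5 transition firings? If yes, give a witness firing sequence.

depth 0: 1 marking
depth 1: 5 markings reached so far
depth 2: 11 markings reached so far
depth 3: 17 markings reached so far
depth 4: 24 markings reached so far
depth 5: 32 markings reached so far
target is not among the 32 markings reachable within 5 steps

NO — not reachable within 5 firings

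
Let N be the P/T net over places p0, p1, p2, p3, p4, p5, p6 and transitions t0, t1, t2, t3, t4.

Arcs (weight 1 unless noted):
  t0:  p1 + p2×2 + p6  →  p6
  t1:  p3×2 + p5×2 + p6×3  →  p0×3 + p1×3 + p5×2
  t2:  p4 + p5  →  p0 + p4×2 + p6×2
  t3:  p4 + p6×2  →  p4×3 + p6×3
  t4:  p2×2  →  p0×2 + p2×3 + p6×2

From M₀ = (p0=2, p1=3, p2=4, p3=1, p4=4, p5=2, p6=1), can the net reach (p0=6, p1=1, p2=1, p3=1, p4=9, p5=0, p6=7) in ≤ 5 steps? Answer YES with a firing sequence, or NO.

depth 0: 1 marking
depth 1: 4 markings reached so far
depth 2: 12 markings reached so far
depth 3: 27 markings reached so far
depth 4: 51 markings reached so far
depth 5: 85 markings reached so far
target is not among the 85 markings reachable within 5 steps

NO — not reachable within 5 firings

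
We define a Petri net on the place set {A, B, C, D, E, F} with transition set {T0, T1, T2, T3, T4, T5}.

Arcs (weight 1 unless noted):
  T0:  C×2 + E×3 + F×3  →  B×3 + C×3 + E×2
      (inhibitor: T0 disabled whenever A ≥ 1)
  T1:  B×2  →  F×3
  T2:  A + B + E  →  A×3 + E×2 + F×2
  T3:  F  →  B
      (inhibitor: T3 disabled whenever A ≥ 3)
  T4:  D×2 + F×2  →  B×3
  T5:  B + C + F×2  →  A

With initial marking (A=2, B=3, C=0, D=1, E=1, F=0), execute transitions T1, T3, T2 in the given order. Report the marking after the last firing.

(A=4, B=1, C=0, D=1, E=2, F=4)

step 1: fire T1:  (A=2, B=3, C=0, D=1, E=1, F=0) → (A=2, B=1, C=0, D=1, E=1, F=3)
step 2: fire T3:  (A=2, B=1, C=0, D=1, E=1, F=3) → (A=2, B=2, C=0, D=1, E=1, F=2)
step 3: fire T2:  (A=2, B=2, C=0, D=1, E=1, F=2) → (A=4, B=1, C=0, D=1, E=2, F=4)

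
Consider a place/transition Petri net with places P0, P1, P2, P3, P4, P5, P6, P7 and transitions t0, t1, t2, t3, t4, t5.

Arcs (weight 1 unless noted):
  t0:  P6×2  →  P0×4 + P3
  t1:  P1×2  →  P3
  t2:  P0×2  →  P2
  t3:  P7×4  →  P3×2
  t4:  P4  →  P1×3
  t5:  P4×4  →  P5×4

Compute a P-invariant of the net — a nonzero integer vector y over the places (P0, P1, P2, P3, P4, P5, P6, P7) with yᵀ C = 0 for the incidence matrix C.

y = (P0:1, P1:0, P2:2, P3:0, P4:0, P5:0, P6:2, P7:0)

Incidence matrix C (rows=places, cols=transitions):
       t0   t1   t2   t3   t4   t5
   P0   4    0   -2    0    0    0
   P1   0   -2    0    0    3    0
   P2   0    0    1    0    0    0
   P3   1    1    0    2    0    0
   P4   0    0    0    0   -1   -4
   P5   0    0    0    0    0    4
   P6  -2    0    0    0    0    0
   P7   0    0    0   -4    0    0

Candidate y = [1, 0, 2, 0, 0, 0, 2, 0]; check y·C column-wise:
  col t0: 1·4 + 2·0 + 0·1 + 2·-2 = 0
  col t1: 1·0 + 0·-2 + 2·0 + 0·1 + 2·0 = 0
  col t2: 1·-2 + 2·1 + 2·0 = 0
  col t3: 1·0 + 2·0 + 0·2 + 2·0 + 0·-4 = 0
  col t4: 1·0 + 0·3 + 2·0 + 0·-1 + 2·0 = 0
  col t5: 1·0 + 2·0 + 0·-4 + 0·4 + 2·0 = 0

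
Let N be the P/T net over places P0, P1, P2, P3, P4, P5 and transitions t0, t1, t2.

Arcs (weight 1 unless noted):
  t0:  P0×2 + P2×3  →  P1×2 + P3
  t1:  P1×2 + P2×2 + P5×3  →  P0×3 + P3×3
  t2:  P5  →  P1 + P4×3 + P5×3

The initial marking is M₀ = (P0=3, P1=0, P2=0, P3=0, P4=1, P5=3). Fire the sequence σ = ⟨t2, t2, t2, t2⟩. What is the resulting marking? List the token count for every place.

step 1: fire t2:  (P0=3, P1=0, P2=0, P3=0, P4=1, P5=3) → (P0=3, P1=1, P2=0, P3=0, P4=4, P5=5)
step 2: fire t2:  (P0=3, P1=1, P2=0, P3=0, P4=4, P5=5) → (P0=3, P1=2, P2=0, P3=0, P4=7, P5=7)
step 3: fire t2:  (P0=3, P1=2, P2=0, P3=0, P4=7, P5=7) → (P0=3, P1=3, P2=0, P3=0, P4=10, P5=9)
step 4: fire t2:  (P0=3, P1=3, P2=0, P3=0, P4=10, P5=9) → (P0=3, P1=4, P2=0, P3=0, P4=13, P5=11)

(P0=3, P1=4, P2=0, P3=0, P4=13, P5=11)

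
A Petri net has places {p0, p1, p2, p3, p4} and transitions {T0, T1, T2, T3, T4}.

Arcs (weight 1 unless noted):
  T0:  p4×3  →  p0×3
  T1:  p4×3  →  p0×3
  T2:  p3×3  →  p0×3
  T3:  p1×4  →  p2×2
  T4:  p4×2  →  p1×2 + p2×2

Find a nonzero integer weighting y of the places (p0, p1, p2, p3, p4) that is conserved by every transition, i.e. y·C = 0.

y = (p0:3, p1:1, p2:2, p3:3, p4:3)

Incidence matrix C (rows=places, cols=transitions):
       T0   T1   T2   T3   T4
   p0   3    3    3    0    0
   p1   0    0    0   -4    2
   p2   0    0    0    2    2
   p3   0    0   -3    0    0
   p4  -3   -3    0    0   -2

Candidate y = [3, 1, 2, 3, 3]; check y·C column-wise:
  col T0: 3·3 + 1·0 + 2·0 + 3·0 + 3·-3 = 0
  col T1: 3·3 + 1·0 + 2·0 + 3·0 + 3·-3 = 0
  col T2: 3·3 + 1·0 + 2·0 + 3·-3 + 3·0 = 0
  col T3: 3·0 + 1·-4 + 2·2 + 3·0 + 3·0 = 0
  col T4: 3·0 + 1·2 + 2·2 + 3·0 + 3·-2 = 0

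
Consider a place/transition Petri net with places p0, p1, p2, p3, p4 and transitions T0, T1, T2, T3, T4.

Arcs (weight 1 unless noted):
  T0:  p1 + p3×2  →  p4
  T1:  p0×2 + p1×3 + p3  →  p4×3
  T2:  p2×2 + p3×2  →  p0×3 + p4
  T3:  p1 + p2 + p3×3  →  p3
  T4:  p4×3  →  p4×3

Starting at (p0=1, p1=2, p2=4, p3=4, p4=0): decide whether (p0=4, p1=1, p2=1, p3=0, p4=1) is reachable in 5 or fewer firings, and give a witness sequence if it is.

step 1: fire T3:  (p0=1, p1=2, p2=4, p3=4, p4=0) → (p0=1, p1=1, p2=3, p3=2, p4=0)
step 2: fire T2:  (p0=1, p1=1, p2=3, p3=2, p4=0) → (p0=4, p1=1, p2=1, p3=0, p4=1)

YES — reachable via ⟨T3, T2⟩ (2 firings)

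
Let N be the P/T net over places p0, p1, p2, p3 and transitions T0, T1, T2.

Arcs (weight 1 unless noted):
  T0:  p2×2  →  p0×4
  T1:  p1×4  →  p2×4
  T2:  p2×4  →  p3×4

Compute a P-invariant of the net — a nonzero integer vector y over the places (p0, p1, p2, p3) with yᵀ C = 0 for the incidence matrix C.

Incidence matrix C (rows=places, cols=transitions):
       T0   T1   T2
   p0   4    0    0
   p1   0   -4    0
   p2  -2    4   -4
   p3   0    0    4

Candidate y = [1, 2, 2, 2]; check y·C column-wise:
  col T0: 1·4 + 2·0 + 2·-2 + 2·0 = 0
  col T1: 1·0 + 2·-4 + 2·4 + 2·0 = 0
  col T2: 1·0 + 2·0 + 2·-4 + 2·4 = 0

y = (p0:1, p1:2, p2:2, p3:2)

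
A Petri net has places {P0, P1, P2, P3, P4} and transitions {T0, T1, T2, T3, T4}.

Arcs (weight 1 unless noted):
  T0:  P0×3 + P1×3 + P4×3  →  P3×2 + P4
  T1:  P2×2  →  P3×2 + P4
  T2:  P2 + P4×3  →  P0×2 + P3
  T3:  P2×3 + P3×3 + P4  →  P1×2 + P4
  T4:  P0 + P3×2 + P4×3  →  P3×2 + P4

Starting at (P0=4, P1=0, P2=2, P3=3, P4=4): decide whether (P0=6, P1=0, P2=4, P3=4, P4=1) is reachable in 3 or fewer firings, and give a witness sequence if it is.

depth 0: 1 marking
depth 1: 4 markings reached so far
depth 2: 5 markings reached so far
depth 3: 6 markings reached so far
target is not among the 6 markings reachable within 3 steps

NO — not reachable within 3 firings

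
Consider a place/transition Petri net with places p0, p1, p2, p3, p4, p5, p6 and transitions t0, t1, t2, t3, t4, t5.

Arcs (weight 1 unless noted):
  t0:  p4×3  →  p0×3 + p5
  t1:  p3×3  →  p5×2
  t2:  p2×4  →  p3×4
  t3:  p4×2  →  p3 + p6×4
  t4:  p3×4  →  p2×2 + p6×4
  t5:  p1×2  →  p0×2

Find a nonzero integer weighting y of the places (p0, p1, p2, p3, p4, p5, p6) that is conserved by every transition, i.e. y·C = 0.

y = (p0:2, p1:2, p2:2, p3:2, p4:3, p5:3, p6:1)

Incidence matrix C (rows=places, cols=transitions):
       t0   t1   t2   t3   t4   t5
   p0   3    0    0    0    0    2
   p1   0    0    0    0    0   -2
   p2   0    0   -4    0    2    0
   p3   0   -3    4    1   -4    0
   p4  -3    0    0   -2    0    0
   p5   1    2    0    0    0    0
   p6   0    0    0    4    4    0

Candidate y = [2, 2, 2, 2, 3, 3, 1]; check y·C column-wise:
  col t0: 2·3 + 2·0 + 2·0 + 2·0 + 3·-3 + 3·1 + 1·0 = 0
  col t1: 2·0 + 2·0 + 2·0 + 2·-3 + 3·0 + 3·2 + 1·0 = 0
  col t2: 2·0 + 2·0 + 2·-4 + 2·4 + 3·0 + 3·0 + 1·0 = 0
  col t3: 2·0 + 2·0 + 2·0 + 2·1 + 3·-2 + 3·0 + 1·4 = 0
  col t4: 2·0 + 2·0 + 2·2 + 2·-4 + 3·0 + 3·0 + 1·4 = 0
  col t5: 2·2 + 2·-2 + 2·0 + 2·0 + 3·0 + 3·0 + 1·0 = 0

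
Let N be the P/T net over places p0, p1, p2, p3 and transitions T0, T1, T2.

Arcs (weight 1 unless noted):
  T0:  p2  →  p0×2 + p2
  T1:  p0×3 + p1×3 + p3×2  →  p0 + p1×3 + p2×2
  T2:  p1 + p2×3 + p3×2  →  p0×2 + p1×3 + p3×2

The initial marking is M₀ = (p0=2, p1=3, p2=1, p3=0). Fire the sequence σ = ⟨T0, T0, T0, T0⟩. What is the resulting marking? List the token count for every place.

step 1: fire T0:  (p0=2, p1=3, p2=1, p3=0) → (p0=4, p1=3, p2=1, p3=0)
step 2: fire T0:  (p0=4, p1=3, p2=1, p3=0) → (p0=6, p1=3, p2=1, p3=0)
step 3: fire T0:  (p0=6, p1=3, p2=1, p3=0) → (p0=8, p1=3, p2=1, p3=0)
step 4: fire T0:  (p0=8, p1=3, p2=1, p3=0) → (p0=10, p1=3, p2=1, p3=0)

(p0=10, p1=3, p2=1, p3=0)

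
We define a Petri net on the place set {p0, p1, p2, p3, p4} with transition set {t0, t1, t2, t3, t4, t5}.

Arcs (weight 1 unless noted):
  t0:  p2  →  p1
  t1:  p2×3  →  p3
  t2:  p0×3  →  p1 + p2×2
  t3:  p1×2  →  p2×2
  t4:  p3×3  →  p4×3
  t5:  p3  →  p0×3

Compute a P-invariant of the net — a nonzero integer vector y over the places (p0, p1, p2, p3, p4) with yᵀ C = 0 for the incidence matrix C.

Incidence matrix C (rows=places, cols=transitions):
       t0   t1   t2   t3   t4   t5
   p0   0    0   -3    0    0    3
   p1   1    0    1   -2    0    0
   p2  -1   -3    2    2    0    0
   p3   0    1    0    0   -3   -1
   p4   0    0    0    0    3    0

Candidate y = [1, 1, 1, 3, 3]; check y·C column-wise:
  col t0: 1·0 + 1·1 + 1·-1 + 3·0 + 3·0 = 0
  col t1: 1·0 + 1·0 + 1·-3 + 3·1 + 3·0 = 0
  col t2: 1·-3 + 1·1 + 1·2 + 3·0 + 3·0 = 0
  col t3: 1·0 + 1·-2 + 1·2 + 3·0 + 3·0 = 0
  col t4: 1·0 + 1·0 + 1·0 + 3·-3 + 3·3 = 0
  col t5: 1·3 + 1·0 + 1·0 + 3·-1 + 3·0 = 0

y = (p0:1, p1:1, p2:1, p3:3, p4:3)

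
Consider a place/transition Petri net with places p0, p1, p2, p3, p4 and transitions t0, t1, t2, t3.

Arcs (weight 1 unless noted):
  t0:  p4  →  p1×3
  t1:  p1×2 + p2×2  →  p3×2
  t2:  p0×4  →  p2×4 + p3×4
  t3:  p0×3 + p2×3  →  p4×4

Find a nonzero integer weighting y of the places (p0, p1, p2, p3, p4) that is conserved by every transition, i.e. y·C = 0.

Incidence matrix C (rows=places, cols=transitions):
       t0   t1   t2   t3
   p0   0    0   -4   -3
   p1   3   -2    0    0
   p2   0   -2    4   -3
   p3   0    2    4    0
   p4  -1    0    0    4

Candidate y = [3, 1, 1, 2, 3]; check y·C column-wise:
  col t0: 3·0 + 1·3 + 1·0 + 2·0 + 3·-1 = 0
  col t1: 3·0 + 1·-2 + 1·-2 + 2·2 + 3·0 = 0
  col t2: 3·-4 + 1·0 + 1·4 + 2·4 + 3·0 = 0
  col t3: 3·-3 + 1·0 + 1·-3 + 2·0 + 3·4 = 0

y = (p0:3, p1:1, p2:1, p3:2, p4:3)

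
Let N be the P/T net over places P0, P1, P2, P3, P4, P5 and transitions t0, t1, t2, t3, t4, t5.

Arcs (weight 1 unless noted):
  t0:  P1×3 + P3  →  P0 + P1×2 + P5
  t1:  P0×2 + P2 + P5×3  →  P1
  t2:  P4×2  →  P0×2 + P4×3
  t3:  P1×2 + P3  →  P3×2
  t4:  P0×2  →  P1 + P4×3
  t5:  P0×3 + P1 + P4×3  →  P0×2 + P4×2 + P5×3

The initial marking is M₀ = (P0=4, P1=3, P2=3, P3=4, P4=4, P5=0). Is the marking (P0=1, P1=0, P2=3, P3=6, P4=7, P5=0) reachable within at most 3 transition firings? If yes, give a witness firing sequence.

NO — not reachable within 3 firings

depth 0: 1 marking
depth 1: 6 markings reached so far
depth 2: 20 markings reached so far
depth 3: 46 markings reached so far
target is not among the 46 markings reachable within 3 steps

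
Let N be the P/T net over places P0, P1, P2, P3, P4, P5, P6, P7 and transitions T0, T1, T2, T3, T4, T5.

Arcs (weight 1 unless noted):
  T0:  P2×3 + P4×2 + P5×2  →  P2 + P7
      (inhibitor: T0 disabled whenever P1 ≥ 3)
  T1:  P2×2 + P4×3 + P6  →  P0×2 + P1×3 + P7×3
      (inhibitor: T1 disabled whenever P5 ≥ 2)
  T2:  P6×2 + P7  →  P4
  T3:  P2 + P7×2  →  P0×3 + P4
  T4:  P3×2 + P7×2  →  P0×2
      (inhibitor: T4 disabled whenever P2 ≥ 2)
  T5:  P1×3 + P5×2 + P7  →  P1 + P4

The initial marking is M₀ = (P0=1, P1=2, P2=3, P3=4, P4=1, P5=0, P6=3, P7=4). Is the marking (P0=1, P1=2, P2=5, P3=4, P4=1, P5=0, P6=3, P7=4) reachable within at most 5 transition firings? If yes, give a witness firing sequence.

NO — not reachable within 5 firings

depth 0: 1 marking
depth 1: 3 markings reached so far
depth 2: 5 markings reached so far
depth 3: 6 markings reached so far
depth 4: 7 markings reached so far
depth 5: 8 markings reached so far
target is not among the 8 markings reachable within 5 steps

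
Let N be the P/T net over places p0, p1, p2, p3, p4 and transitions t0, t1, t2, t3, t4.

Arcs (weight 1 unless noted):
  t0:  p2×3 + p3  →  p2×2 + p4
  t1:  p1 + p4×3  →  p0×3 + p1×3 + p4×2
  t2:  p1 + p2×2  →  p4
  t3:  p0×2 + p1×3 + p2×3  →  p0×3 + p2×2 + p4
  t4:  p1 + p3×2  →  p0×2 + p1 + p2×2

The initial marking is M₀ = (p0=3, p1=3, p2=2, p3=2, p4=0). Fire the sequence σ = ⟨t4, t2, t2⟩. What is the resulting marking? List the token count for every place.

step 1: fire t4:  (p0=3, p1=3, p2=2, p3=2, p4=0) → (p0=5, p1=3, p2=4, p3=0, p4=0)
step 2: fire t2:  (p0=5, p1=3, p2=4, p3=0, p4=0) → (p0=5, p1=2, p2=2, p3=0, p4=1)
step 3: fire t2:  (p0=5, p1=2, p2=2, p3=0, p4=1) → (p0=5, p1=1, p2=0, p3=0, p4=2)

(p0=5, p1=1, p2=0, p3=0, p4=2)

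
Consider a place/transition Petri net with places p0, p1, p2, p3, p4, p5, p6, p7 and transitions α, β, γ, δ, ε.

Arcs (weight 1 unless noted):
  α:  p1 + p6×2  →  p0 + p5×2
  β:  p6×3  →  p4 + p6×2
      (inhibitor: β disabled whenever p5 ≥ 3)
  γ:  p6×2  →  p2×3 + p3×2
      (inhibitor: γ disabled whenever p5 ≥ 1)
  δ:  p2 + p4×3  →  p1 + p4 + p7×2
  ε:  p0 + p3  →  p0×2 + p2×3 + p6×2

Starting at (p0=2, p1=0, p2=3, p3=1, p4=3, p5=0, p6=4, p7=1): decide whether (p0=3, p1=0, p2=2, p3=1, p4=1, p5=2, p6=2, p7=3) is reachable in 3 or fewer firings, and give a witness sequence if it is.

YES — reachable via ⟨δ, α⟩ (2 firings)

step 1: fire δ:  (p0=2, p1=0, p2=3, p3=1, p4=3, p5=0, p6=4, p7=1) → (p0=2, p1=1, p2=2, p3=1, p4=1, p5=0, p6=4, p7=3)
step 2: fire α:  (p0=2, p1=1, p2=2, p3=1, p4=1, p5=0, p6=4, p7=3) → (p0=3, p1=0, p2=2, p3=1, p4=1, p5=2, p6=2, p7=3)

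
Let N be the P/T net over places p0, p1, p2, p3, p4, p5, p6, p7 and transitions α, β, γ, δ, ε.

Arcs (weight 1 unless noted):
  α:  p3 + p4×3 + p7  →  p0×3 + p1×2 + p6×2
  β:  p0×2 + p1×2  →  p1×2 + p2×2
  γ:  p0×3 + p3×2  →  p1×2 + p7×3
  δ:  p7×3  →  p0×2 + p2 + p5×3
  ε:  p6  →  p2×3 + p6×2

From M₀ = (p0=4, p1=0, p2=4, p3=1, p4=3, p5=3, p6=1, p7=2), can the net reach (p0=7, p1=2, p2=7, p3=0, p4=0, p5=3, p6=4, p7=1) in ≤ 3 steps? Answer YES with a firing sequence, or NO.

YES — reachable via ⟨α, ε⟩ (2 firings)

step 1: fire α:  (p0=4, p1=0, p2=4, p3=1, p4=3, p5=3, p6=1, p7=2) → (p0=7, p1=2, p2=4, p3=0, p4=0, p5=3, p6=3, p7=1)
step 2: fire ε:  (p0=7, p1=2, p2=4, p3=0, p4=0, p5=3, p6=3, p7=1) → (p0=7, p1=2, p2=7, p3=0, p4=0, p5=3, p6=4, p7=1)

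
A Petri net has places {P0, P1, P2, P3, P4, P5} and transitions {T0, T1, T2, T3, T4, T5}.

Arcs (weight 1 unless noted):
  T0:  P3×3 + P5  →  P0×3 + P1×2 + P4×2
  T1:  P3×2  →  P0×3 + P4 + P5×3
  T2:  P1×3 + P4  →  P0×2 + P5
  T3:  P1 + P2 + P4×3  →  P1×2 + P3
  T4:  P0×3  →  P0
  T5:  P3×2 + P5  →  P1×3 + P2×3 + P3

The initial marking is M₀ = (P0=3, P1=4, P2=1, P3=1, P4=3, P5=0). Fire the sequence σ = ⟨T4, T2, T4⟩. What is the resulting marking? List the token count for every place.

step 1: fire T4:  (P0=3, P1=4, P2=1, P3=1, P4=3, P5=0) → (P0=1, P1=4, P2=1, P3=1, P4=3, P5=0)
step 2: fire T2:  (P0=1, P1=4, P2=1, P3=1, P4=3, P5=0) → (P0=3, P1=1, P2=1, P3=1, P4=2, P5=1)
step 3: fire T4:  (P0=3, P1=1, P2=1, P3=1, P4=2, P5=1) → (P0=1, P1=1, P2=1, P3=1, P4=2, P5=1)

(P0=1, P1=1, P2=1, P3=1, P4=2, P5=1)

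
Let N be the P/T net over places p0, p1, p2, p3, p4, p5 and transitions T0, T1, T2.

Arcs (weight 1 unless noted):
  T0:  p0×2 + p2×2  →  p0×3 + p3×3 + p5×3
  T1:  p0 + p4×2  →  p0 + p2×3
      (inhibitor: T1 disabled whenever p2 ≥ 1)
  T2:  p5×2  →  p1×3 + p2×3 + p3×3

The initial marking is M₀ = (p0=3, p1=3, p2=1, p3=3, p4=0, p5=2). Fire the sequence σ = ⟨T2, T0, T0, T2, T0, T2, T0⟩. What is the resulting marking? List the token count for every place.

(p0=7, p1=12, p2=2, p3=24, p4=0, p5=8)

step 1: fire T2:  (p0=3, p1=3, p2=1, p3=3, p4=0, p5=2) → (p0=3, p1=6, p2=4, p3=6, p4=0, p5=0)
step 2: fire T0:  (p0=3, p1=6, p2=4, p3=6, p4=0, p5=0) → (p0=4, p1=6, p2=2, p3=9, p4=0, p5=3)
step 3: fire T0:  (p0=4, p1=6, p2=2, p3=9, p4=0, p5=3) → (p0=5, p1=6, p2=0, p3=12, p4=0, p5=6)
step 4: fire T2:  (p0=5, p1=6, p2=0, p3=12, p4=0, p5=6) → (p0=5, p1=9, p2=3, p3=15, p4=0, p5=4)
step 5: fire T0:  (p0=5, p1=9, p2=3, p3=15, p4=0, p5=4) → (p0=6, p1=9, p2=1, p3=18, p4=0, p5=7)
step 6: fire T2:  (p0=6, p1=9, p2=1, p3=18, p4=0, p5=7) → (p0=6, p1=12, p2=4, p3=21, p4=0, p5=5)
step 7: fire T0:  (p0=6, p1=12, p2=4, p3=21, p4=0, p5=5) → (p0=7, p1=12, p2=2, p3=24, p4=0, p5=8)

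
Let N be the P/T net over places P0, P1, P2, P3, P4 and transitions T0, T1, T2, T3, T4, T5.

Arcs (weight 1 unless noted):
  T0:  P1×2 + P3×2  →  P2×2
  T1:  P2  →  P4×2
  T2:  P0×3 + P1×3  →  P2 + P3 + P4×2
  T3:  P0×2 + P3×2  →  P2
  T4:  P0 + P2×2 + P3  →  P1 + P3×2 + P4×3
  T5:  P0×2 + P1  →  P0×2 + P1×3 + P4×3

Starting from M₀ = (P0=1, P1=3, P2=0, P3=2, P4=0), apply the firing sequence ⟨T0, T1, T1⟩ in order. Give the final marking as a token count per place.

step 1: fire T0:  (P0=1, P1=3, P2=0, P3=2, P4=0) → (P0=1, P1=1, P2=2, P3=0, P4=0)
step 2: fire T1:  (P0=1, P1=1, P2=2, P3=0, P4=0) → (P0=1, P1=1, P2=1, P3=0, P4=2)
step 3: fire T1:  (P0=1, P1=1, P2=1, P3=0, P4=2) → (P0=1, P1=1, P2=0, P3=0, P4=4)

(P0=1, P1=1, P2=0, P3=0, P4=4)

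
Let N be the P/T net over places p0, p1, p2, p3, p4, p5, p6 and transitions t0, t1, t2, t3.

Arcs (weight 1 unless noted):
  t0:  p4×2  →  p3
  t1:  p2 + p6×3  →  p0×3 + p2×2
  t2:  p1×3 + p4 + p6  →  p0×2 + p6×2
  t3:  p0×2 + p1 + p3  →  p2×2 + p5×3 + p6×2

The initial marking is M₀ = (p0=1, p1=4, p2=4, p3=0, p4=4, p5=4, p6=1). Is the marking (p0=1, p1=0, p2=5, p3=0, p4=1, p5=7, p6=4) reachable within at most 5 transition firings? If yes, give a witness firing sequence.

depth 0: 1 marking
depth 1: 3 markings reached so far
depth 2: 5 markings reached so far
depth 3: 6 markings reached so far
depth 4: 7 markings reached so far
depth 5: 7 markings reached so far
(frontier empty at depth 5; search complete)
target is not among the 7 markings reachable within 5 steps

NO — not reachable within 5 firings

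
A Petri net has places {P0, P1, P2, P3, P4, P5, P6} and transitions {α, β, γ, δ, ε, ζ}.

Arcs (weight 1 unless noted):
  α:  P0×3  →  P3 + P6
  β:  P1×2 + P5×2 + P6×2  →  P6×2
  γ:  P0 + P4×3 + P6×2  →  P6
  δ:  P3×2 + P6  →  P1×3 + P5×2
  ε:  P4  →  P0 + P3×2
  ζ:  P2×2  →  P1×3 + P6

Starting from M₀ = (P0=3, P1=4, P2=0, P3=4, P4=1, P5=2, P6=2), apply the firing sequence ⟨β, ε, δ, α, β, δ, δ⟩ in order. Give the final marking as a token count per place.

(P0=1, P1=9, P2=0, P3=1, P4=0, P5=4, P6=0)

step 1: fire β:  (P0=3, P1=4, P2=0, P3=4, P4=1, P5=2, P6=2) → (P0=3, P1=2, P2=0, P3=4, P4=1, P5=0, P6=2)
step 2: fire ε:  (P0=3, P1=2, P2=0, P3=4, P4=1, P5=0, P6=2) → (P0=4, P1=2, P2=0, P3=6, P4=0, P5=0, P6=2)
step 3: fire δ:  (P0=4, P1=2, P2=0, P3=6, P4=0, P5=0, P6=2) → (P0=4, P1=5, P2=0, P3=4, P4=0, P5=2, P6=1)
step 4: fire α:  (P0=4, P1=5, P2=0, P3=4, P4=0, P5=2, P6=1) → (P0=1, P1=5, P2=0, P3=5, P4=0, P5=2, P6=2)
step 5: fire β:  (P0=1, P1=5, P2=0, P3=5, P4=0, P5=2, P6=2) → (P0=1, P1=3, P2=0, P3=5, P4=0, P5=0, P6=2)
step 6: fire δ:  (P0=1, P1=3, P2=0, P3=5, P4=0, P5=0, P6=2) → (P0=1, P1=6, P2=0, P3=3, P4=0, P5=2, P6=1)
step 7: fire δ:  (P0=1, P1=6, P2=0, P3=3, P4=0, P5=2, P6=1) → (P0=1, P1=9, P2=0, P3=1, P4=0, P5=4, P6=0)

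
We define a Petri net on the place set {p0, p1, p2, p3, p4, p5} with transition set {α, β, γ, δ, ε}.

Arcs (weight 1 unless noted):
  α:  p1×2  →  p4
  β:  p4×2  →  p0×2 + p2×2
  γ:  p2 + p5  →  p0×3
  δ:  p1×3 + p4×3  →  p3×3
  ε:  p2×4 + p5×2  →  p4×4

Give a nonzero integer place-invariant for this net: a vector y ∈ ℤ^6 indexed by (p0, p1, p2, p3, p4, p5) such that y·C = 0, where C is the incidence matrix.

y = (p0:1, p1:1, p2:1, p3:3, p4:2, p5:2)

Incidence matrix C (rows=places, cols=transitions):
        α    β    γ    δ    ε
   p0   0    2    3    0    0
   p1  -2    0    0   -3    0
   p2   0    2   -1    0   -4
   p3   0    0    0    3    0
   p4   1   -2    0   -3    4
   p5   0    0   -1    0   -2

Candidate y = [1, 1, 1, 3, 2, 2]; check y·C column-wise:
  col α: 1·0 + 1·-2 + 1·0 + 3·0 + 2·1 + 2·0 = 0
  col β: 1·2 + 1·0 + 1·2 + 3·0 + 2·-2 + 2·0 = 0
  col γ: 1·3 + 1·0 + 1·-1 + 3·0 + 2·0 + 2·-1 = 0
  col δ: 1·0 + 1·-3 + 1·0 + 3·3 + 2·-3 + 2·0 = 0
  col ε: 1·0 + 1·0 + 1·-4 + 3·0 + 2·4 + 2·-2 = 0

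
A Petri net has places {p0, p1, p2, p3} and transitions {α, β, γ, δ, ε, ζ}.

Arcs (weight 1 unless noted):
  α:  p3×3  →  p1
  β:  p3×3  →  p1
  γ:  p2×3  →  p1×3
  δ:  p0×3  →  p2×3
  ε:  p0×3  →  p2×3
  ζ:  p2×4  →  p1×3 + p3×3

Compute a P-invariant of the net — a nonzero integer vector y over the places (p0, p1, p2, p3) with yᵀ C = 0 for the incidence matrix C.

Incidence matrix C (rows=places, cols=transitions):
        α    β    γ    δ    ε    ζ
   p0   0    0    0   -3   -3    0
   p1   1    1    3    0    0    3
   p2   0    0   -3    3    3   -4
   p3  -3   -3    0    0    0    3

Candidate y = [3, 3, 3, 1]; check y·C column-wise:
  col α: 3·0 + 3·1 + 3·0 + 1·-3 = 0
  col β: 3·0 + 3·1 + 3·0 + 1·-3 = 0
  col γ: 3·0 + 3·3 + 3·-3 + 1·0 = 0
  col δ: 3·-3 + 3·0 + 3·3 + 1·0 = 0
  col ε: 3·-3 + 3·0 + 3·3 + 1·0 = 0
  col ζ: 3·0 + 3·3 + 3·-4 + 1·3 = 0

y = (p0:3, p1:3, p2:3, p3:1)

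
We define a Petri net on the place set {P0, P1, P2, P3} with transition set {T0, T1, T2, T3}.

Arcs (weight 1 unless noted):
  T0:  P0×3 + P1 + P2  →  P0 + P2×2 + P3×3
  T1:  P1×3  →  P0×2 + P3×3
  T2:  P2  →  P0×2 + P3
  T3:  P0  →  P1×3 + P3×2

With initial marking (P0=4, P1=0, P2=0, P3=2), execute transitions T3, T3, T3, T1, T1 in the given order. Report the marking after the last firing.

step 1: fire T3:  (P0=4, P1=0, P2=0, P3=2) → (P0=3, P1=3, P2=0, P3=4)
step 2: fire T3:  (P0=3, P1=3, P2=0, P3=4) → (P0=2, P1=6, P2=0, P3=6)
step 3: fire T3:  (P0=2, P1=6, P2=0, P3=6) → (P0=1, P1=9, P2=0, P3=8)
step 4: fire T1:  (P0=1, P1=9, P2=0, P3=8) → (P0=3, P1=6, P2=0, P3=11)
step 5: fire T1:  (P0=3, P1=6, P2=0, P3=11) → (P0=5, P1=3, P2=0, P3=14)

(P0=5, P1=3, P2=0, P3=14)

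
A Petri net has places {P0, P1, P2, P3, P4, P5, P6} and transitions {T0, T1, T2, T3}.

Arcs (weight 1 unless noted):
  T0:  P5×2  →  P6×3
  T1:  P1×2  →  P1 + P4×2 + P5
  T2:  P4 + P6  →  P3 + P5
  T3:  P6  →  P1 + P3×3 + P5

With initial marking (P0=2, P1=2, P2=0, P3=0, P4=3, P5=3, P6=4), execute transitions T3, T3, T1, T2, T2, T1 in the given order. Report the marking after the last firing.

(P0=2, P1=2, P2=0, P3=8, P4=5, P5=9, P6=0)

step 1: fire T3:  (P0=2, P1=2, P2=0, P3=0, P4=3, P5=3, P6=4) → (P0=2, P1=3, P2=0, P3=3, P4=3, P5=4, P6=3)
step 2: fire T3:  (P0=2, P1=3, P2=0, P3=3, P4=3, P5=4, P6=3) → (P0=2, P1=4, P2=0, P3=6, P4=3, P5=5, P6=2)
step 3: fire T1:  (P0=2, P1=4, P2=0, P3=6, P4=3, P5=5, P6=2) → (P0=2, P1=3, P2=0, P3=6, P4=5, P5=6, P6=2)
step 4: fire T2:  (P0=2, P1=3, P2=0, P3=6, P4=5, P5=6, P6=2) → (P0=2, P1=3, P2=0, P3=7, P4=4, P5=7, P6=1)
step 5: fire T2:  (P0=2, P1=3, P2=0, P3=7, P4=4, P5=7, P6=1) → (P0=2, P1=3, P2=0, P3=8, P4=3, P5=8, P6=0)
step 6: fire T1:  (P0=2, P1=3, P2=0, P3=8, P4=3, P5=8, P6=0) → (P0=2, P1=2, P2=0, P3=8, P4=5, P5=9, P6=0)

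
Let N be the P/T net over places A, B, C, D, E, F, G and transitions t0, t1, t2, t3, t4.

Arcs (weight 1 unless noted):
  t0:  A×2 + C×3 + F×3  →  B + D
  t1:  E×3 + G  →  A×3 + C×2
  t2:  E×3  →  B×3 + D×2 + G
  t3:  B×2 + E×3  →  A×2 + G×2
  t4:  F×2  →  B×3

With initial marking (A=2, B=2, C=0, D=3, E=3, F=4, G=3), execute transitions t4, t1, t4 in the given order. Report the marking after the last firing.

(A=5, B=8, C=2, D=3, E=0, F=0, G=2)

step 1: fire t4:  (A=2, B=2, C=0, D=3, E=3, F=4, G=3) → (A=2, B=5, C=0, D=3, E=3, F=2, G=3)
step 2: fire t1:  (A=2, B=5, C=0, D=3, E=3, F=2, G=3) → (A=5, B=5, C=2, D=3, E=0, F=2, G=2)
step 3: fire t4:  (A=5, B=5, C=2, D=3, E=0, F=2, G=2) → (A=5, B=8, C=2, D=3, E=0, F=0, G=2)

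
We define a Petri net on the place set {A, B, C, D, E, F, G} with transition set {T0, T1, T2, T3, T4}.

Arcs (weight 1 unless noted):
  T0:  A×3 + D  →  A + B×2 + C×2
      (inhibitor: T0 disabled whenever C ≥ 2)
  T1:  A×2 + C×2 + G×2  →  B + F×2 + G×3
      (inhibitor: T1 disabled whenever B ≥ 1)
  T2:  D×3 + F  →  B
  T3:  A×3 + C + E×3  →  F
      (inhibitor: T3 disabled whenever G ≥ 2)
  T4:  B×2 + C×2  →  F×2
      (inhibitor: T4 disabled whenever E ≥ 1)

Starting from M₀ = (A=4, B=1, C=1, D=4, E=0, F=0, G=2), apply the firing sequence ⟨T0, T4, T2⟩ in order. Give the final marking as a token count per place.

(A=2, B=2, C=1, D=0, E=0, F=1, G=2)

step 1: fire T0:  (A=4, B=1, C=1, D=4, E=0, F=0, G=2) → (A=2, B=3, C=3, D=3, E=0, F=0, G=2)
step 2: fire T4:  (A=2, B=3, C=3, D=3, E=0, F=0, G=2) → (A=2, B=1, C=1, D=3, E=0, F=2, G=2)
step 3: fire T2:  (A=2, B=1, C=1, D=3, E=0, F=2, G=2) → (A=2, B=2, C=1, D=0, E=0, F=1, G=2)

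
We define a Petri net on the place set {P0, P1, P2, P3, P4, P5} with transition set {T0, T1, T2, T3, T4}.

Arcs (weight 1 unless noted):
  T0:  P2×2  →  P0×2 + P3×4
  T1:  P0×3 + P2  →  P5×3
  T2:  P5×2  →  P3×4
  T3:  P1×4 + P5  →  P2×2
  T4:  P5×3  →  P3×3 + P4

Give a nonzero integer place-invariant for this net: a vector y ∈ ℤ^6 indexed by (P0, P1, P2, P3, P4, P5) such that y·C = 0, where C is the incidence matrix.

y = (P0:1, P1:1, P2:3, P3:1, P4:3, P5:2)

Incidence matrix C (rows=places, cols=transitions):
       T0   T1   T2   T3   T4
   P0   2   -3    0    0    0
   P1   0    0    0   -4    0
   P2  -2   -1    0    2    0
   P3   4    0    4    0    3
   P4   0    0    0    0    1
   P5   0    3   -2   -1   -3

Candidate y = [1, 1, 3, 1, 3, 2]; check y·C column-wise:
  col T0: 1·2 + 1·0 + 3·-2 + 1·4 + 3·0 + 2·0 = 0
  col T1: 1·-3 + 1·0 + 3·-1 + 1·0 + 3·0 + 2·3 = 0
  col T2: 1·0 + 1·0 + 3·0 + 1·4 + 3·0 + 2·-2 = 0
  col T3: 1·0 + 1·-4 + 3·2 + 1·0 + 3·0 + 2·-1 = 0
  col T4: 1·0 + 1·0 + 3·0 + 1·3 + 3·1 + 2·-3 = 0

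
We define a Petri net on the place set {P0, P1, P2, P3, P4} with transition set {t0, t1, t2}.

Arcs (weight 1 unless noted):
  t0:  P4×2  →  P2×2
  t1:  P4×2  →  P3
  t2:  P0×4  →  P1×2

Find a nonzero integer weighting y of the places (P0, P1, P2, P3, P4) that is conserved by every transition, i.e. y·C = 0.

Incidence matrix C (rows=places, cols=transitions):
       t0   t1   t2
   P0   0    0   -4
   P1   0    0    2
   P2   2    0    0
   P3   0    1    0
   P4  -2   -2    0

Candidate y = [1, 2, 0, 0, 0]; check y·C column-wise:
  col t0: 1·0 + 2·0 + 0·2 + 0·-2 = 0
  col t1: 1·0 + 2·0 + 0·1 + 0·-2 = 0
  col t2: 1·-4 + 2·2 = 0

y = (P0:1, P1:2, P2:0, P3:0, P4:0)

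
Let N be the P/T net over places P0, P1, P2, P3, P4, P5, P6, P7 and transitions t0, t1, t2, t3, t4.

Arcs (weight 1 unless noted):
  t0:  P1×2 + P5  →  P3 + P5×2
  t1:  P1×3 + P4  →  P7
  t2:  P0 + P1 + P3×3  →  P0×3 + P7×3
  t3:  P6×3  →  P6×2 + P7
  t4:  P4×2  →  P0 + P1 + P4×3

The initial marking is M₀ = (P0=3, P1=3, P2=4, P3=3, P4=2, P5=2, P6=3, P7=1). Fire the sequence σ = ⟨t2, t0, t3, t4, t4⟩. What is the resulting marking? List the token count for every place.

step 1: fire t2:  (P0=3, P1=3, P2=4, P3=3, P4=2, P5=2, P6=3, P7=1) → (P0=5, P1=2, P2=4, P3=0, P4=2, P5=2, P6=3, P7=4)
step 2: fire t0:  (P0=5, P1=2, P2=4, P3=0, P4=2, P5=2, P6=3, P7=4) → (P0=5, P1=0, P2=4, P3=1, P4=2, P5=3, P6=3, P7=4)
step 3: fire t3:  (P0=5, P1=0, P2=4, P3=1, P4=2, P5=3, P6=3, P7=4) → (P0=5, P1=0, P2=4, P3=1, P4=2, P5=3, P6=2, P7=5)
step 4: fire t4:  (P0=5, P1=0, P2=4, P3=1, P4=2, P5=3, P6=2, P7=5) → (P0=6, P1=1, P2=4, P3=1, P4=3, P5=3, P6=2, P7=5)
step 5: fire t4:  (P0=6, P1=1, P2=4, P3=1, P4=3, P5=3, P6=2, P7=5) → (P0=7, P1=2, P2=4, P3=1, P4=4, P5=3, P6=2, P7=5)

(P0=7, P1=2, P2=4, P3=1, P4=4, P5=3, P6=2, P7=5)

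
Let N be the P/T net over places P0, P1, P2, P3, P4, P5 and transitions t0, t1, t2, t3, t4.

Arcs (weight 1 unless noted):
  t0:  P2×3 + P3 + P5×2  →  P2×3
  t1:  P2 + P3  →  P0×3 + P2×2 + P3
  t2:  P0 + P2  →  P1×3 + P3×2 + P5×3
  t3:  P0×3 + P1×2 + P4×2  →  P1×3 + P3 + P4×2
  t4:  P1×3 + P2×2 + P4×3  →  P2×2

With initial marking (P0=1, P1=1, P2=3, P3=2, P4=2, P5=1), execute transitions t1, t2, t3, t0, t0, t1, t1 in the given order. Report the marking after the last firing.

step 1: fire t1:  (P0=1, P1=1, P2=3, P3=2, P4=2, P5=1) → (P0=4, P1=1, P2=4, P3=2, P4=2, P5=1)
step 2: fire t2:  (P0=4, P1=1, P2=4, P3=2, P4=2, P5=1) → (P0=3, P1=4, P2=3, P3=4, P4=2, P5=4)
step 3: fire t3:  (P0=3, P1=4, P2=3, P3=4, P4=2, P5=4) → (P0=0, P1=5, P2=3, P3=5, P4=2, P5=4)
step 4: fire t0:  (P0=0, P1=5, P2=3, P3=5, P4=2, P5=4) → (P0=0, P1=5, P2=3, P3=4, P4=2, P5=2)
step 5: fire t0:  (P0=0, P1=5, P2=3, P3=4, P4=2, P5=2) → (P0=0, P1=5, P2=3, P3=3, P4=2, P5=0)
step 6: fire t1:  (P0=0, P1=5, P2=3, P3=3, P4=2, P5=0) → (P0=3, P1=5, P2=4, P3=3, P4=2, P5=0)
step 7: fire t1:  (P0=3, P1=5, P2=4, P3=3, P4=2, P5=0) → (P0=6, P1=5, P2=5, P3=3, P4=2, P5=0)

(P0=6, P1=5, P2=5, P3=3, P4=2, P5=0)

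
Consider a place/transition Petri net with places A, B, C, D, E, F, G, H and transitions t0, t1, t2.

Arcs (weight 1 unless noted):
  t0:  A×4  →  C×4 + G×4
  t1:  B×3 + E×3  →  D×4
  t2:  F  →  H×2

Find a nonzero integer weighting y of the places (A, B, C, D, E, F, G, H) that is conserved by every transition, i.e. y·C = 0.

y = (A:1, B:0, C:1, D:0, E:0, F:0, G:0, H:0)

Incidence matrix C (rows=places, cols=transitions):
       t0   t1   t2
    A  -4    0    0
    B   0   -3    0
    C   4    0    0
    D   0    4    0
    E   0   -3    0
    F   0    0   -1
    G   4    0    0
    H   0    0    2

Candidate y = [1, 0, 1, 0, 0, 0, 0, 0]; check y·C column-wise:
  col t0: 1·-4 + 1·4 + 0·4 = 0
  col t1: 1·0 + 0·-3 + 1·0 + 0·4 + 0·-3 = 0
  col t2: 1·0 + 1·0 + 0·-1 + 0·2 = 0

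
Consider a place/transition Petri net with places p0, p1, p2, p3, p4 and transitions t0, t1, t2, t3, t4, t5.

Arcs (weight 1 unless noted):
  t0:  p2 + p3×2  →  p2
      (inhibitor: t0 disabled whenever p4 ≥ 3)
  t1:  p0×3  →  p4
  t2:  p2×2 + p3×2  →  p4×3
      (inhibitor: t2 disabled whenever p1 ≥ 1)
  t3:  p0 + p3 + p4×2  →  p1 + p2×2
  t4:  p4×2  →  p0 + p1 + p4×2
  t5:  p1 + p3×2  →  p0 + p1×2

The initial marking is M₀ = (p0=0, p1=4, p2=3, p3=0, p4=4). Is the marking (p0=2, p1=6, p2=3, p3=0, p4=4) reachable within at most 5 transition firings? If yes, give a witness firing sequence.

step 1: fire t4:  (p0=0, p1=4, p2=3, p3=0, p4=4) → (p0=1, p1=5, p2=3, p3=0, p4=4)
step 2: fire t4:  (p0=1, p1=5, p2=3, p3=0, p4=4) → (p0=2, p1=6, p2=3, p3=0, p4=4)

YES — reachable via ⟨t4, t4⟩ (2 firings)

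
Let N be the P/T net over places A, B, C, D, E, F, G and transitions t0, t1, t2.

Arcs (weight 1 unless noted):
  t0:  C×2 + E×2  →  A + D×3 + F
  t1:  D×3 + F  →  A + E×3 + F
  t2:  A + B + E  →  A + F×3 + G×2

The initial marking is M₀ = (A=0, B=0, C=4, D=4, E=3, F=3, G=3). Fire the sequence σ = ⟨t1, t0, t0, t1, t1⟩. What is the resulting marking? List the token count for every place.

step 1: fire t1:  (A=0, B=0, C=4, D=4, E=3, F=3, G=3) → (A=1, B=0, C=4, D=1, E=6, F=3, G=3)
step 2: fire t0:  (A=1, B=0, C=4, D=1, E=6, F=3, G=3) → (A=2, B=0, C=2, D=4, E=4, F=4, G=3)
step 3: fire t0:  (A=2, B=0, C=2, D=4, E=4, F=4, G=3) → (A=3, B=0, C=0, D=7, E=2, F=5, G=3)
step 4: fire t1:  (A=3, B=0, C=0, D=7, E=2, F=5, G=3) → (A=4, B=0, C=0, D=4, E=5, F=5, G=3)
step 5: fire t1:  (A=4, B=0, C=0, D=4, E=5, F=5, G=3) → (A=5, B=0, C=0, D=1, E=8, F=5, G=3)

(A=5, B=0, C=0, D=1, E=8, F=5, G=3)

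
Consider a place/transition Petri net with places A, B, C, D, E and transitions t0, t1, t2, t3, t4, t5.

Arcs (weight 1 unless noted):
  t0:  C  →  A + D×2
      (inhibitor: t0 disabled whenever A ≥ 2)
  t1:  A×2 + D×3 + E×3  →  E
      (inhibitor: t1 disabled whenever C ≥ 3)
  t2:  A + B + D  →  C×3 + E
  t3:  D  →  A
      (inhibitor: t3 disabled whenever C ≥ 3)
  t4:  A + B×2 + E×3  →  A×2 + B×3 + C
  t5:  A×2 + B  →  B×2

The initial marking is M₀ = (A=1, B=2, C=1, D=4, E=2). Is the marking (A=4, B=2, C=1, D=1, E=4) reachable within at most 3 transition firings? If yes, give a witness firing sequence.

depth 0: 1 marking
depth 1: 4 markings reached so far
depth 2: 10 markings reached so far
depth 3: 19 markings reached so far
target is not among the 19 markings reachable within 3 steps

NO — not reachable within 3 firings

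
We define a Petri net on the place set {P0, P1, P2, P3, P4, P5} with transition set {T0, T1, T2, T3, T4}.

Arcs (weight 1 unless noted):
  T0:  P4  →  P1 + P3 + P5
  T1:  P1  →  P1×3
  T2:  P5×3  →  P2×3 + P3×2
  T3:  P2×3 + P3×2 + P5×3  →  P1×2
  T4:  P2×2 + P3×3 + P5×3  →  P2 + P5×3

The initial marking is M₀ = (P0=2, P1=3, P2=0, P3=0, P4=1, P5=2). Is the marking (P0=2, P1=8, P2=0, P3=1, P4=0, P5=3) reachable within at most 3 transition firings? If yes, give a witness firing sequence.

YES — reachable via ⟨T0, T1, T1⟩ (3 firings)

step 1: fire T0:  (P0=2, P1=3, P2=0, P3=0, P4=1, P5=2) → (P0=2, P1=4, P2=0, P3=1, P4=0, P5=3)
step 2: fire T1:  (P0=2, P1=4, P2=0, P3=1, P4=0, P5=3) → (P0=2, P1=6, P2=0, P3=1, P4=0, P5=3)
step 3: fire T1:  (P0=2, P1=6, P2=0, P3=1, P4=0, P5=3) → (P0=2, P1=8, P2=0, P3=1, P4=0, P5=3)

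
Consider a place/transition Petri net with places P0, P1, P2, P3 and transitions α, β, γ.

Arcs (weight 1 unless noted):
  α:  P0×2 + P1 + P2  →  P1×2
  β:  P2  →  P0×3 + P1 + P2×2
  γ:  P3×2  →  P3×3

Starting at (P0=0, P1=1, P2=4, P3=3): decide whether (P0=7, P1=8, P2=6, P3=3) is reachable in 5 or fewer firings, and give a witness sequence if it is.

depth 0: 1 marking
depth 1: 3 markings reached so far
depth 2: 7 markings reached so far
depth 3: 13 markings reached so far
depth 4: 22 markings reached so far
depth 5: 35 markings reached so far
target is not among the 35 markings reachable within 5 steps

NO — not reachable within 5 firings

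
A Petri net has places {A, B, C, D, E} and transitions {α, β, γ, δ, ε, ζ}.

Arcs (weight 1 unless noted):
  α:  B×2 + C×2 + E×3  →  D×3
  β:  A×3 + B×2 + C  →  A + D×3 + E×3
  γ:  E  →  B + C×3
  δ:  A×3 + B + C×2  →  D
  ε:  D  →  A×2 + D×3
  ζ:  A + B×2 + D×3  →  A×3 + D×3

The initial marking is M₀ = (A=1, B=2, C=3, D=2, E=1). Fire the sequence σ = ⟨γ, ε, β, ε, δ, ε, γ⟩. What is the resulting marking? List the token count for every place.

(A=2, B=1, C=6, D=12, E=2)

step 1: fire γ:  (A=1, B=2, C=3, D=2, E=1) → (A=1, B=3, C=6, D=2, E=0)
step 2: fire ε:  (A=1, B=3, C=6, D=2, E=0) → (A=3, B=3, C=6, D=4, E=0)
step 3: fire β:  (A=3, B=3, C=6, D=4, E=0) → (A=1, B=1, C=5, D=7, E=3)
step 4: fire ε:  (A=1, B=1, C=5, D=7, E=3) → (A=3, B=1, C=5, D=9, E=3)
step 5: fire δ:  (A=3, B=1, C=5, D=9, E=3) → (A=0, B=0, C=3, D=10, E=3)
step 6: fire ε:  (A=0, B=0, C=3, D=10, E=3) → (A=2, B=0, C=3, D=12, E=3)
step 7: fire γ:  (A=2, B=0, C=3, D=12, E=3) → (A=2, B=1, C=6, D=12, E=2)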